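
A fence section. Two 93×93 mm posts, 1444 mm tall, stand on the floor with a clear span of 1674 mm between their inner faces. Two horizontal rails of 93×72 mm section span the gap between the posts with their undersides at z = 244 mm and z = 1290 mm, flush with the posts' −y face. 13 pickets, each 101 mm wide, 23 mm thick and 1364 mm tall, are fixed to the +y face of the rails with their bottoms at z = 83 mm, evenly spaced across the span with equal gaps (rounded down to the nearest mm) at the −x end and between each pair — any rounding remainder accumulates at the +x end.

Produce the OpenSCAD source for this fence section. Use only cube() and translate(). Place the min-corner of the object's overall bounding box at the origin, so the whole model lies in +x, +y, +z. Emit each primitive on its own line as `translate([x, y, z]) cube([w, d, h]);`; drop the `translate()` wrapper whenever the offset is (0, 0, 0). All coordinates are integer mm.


cube([93, 93, 1444]);
translate([1767, 0, 0]) cube([93, 93, 1444]);
translate([93, 0, 244]) cube([1674, 93, 72]);
translate([93, 0, 1290]) cube([1674, 93, 72]);
translate([118, 93, 83]) cube([101, 23, 1364]);
translate([244, 93, 83]) cube([101, 23, 1364]);
translate([370, 93, 83]) cube([101, 23, 1364]);
translate([496, 93, 83]) cube([101, 23, 1364]);
translate([622, 93, 83]) cube([101, 23, 1364]);
translate([748, 93, 83]) cube([101, 23, 1364]);
translate([874, 93, 83]) cube([101, 23, 1364]);
translate([1000, 93, 83]) cube([101, 23, 1364]);
translate([1126, 93, 83]) cube([101, 23, 1364]);
translate([1252, 93, 83]) cube([101, 23, 1364]);
translate([1378, 93, 83]) cube([101, 23, 1364]);
translate([1504, 93, 83]) cube([101, 23, 1364]);
translate([1630, 93, 83]) cube([101, 23, 1364]);


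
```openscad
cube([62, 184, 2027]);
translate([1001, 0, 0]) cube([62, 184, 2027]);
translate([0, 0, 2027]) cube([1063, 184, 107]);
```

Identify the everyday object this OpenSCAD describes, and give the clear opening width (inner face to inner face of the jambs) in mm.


A door frame. The clear opening width is 939 mm.

Two 2027 mm tall posts with a header on top — a door frame. The left jamb is 62 mm wide at x = 0; the right jamb starts at x = 1001. The clear opening is 1001 − 62 = 939 mm.


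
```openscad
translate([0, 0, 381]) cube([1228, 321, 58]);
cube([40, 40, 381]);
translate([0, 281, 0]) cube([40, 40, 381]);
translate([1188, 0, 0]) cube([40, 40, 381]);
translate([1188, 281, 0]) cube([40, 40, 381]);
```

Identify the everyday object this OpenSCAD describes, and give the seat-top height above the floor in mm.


A bench. The seat-top height is 439 mm.

A long slab on four corner posts — a bench. The slab sits at z = 381 with thickness 58, so the top is 381 + 58 = 439 mm.


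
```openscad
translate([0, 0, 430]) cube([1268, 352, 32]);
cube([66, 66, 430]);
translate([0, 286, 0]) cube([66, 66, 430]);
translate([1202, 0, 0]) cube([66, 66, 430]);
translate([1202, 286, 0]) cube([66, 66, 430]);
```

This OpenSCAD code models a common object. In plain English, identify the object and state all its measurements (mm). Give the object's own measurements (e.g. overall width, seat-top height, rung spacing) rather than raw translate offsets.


A long wooden bench with a 1268 mm (x) × 352 mm (y) seat, 32 mm thick, its top surface 462 mm above the floor. Four 66 mm square legs at the seat corners, flush with the edges, run from z = 0 to the seat underside.


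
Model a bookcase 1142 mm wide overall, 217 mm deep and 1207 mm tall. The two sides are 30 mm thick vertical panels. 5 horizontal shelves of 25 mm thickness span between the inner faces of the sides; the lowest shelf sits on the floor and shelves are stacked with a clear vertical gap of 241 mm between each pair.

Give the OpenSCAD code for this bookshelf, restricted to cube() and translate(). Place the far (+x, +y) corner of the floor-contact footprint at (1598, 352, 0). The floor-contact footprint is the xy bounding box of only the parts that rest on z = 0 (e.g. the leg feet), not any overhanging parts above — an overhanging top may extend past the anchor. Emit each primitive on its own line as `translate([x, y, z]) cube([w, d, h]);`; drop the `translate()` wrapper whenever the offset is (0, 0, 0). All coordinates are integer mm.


translate([456, 135, 0]) cube([30, 217, 1207]);
translate([1568, 135, 0]) cube([30, 217, 1207]);
translate([486, 135, 0]) cube([1082, 217, 25]);
translate([486, 135, 266]) cube([1082, 217, 25]);
translate([486, 135, 532]) cube([1082, 217, 25]);
translate([486, 135, 798]) cube([1082, 217, 25]);
translate([486, 135, 1064]) cube([1082, 217, 25]);


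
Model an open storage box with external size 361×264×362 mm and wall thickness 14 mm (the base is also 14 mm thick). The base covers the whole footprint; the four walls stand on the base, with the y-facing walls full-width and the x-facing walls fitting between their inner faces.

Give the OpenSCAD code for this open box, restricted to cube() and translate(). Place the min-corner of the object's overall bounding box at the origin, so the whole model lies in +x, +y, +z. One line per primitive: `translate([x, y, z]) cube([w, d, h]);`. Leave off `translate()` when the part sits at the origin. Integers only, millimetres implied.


cube([361, 264, 14]);
translate([0, 0, 14]) cube([361, 14, 348]);
translate([0, 250, 14]) cube([361, 14, 348]);
translate([0, 14, 14]) cube([14, 236, 348]);
translate([347, 14, 14]) cube([14, 236, 348]);


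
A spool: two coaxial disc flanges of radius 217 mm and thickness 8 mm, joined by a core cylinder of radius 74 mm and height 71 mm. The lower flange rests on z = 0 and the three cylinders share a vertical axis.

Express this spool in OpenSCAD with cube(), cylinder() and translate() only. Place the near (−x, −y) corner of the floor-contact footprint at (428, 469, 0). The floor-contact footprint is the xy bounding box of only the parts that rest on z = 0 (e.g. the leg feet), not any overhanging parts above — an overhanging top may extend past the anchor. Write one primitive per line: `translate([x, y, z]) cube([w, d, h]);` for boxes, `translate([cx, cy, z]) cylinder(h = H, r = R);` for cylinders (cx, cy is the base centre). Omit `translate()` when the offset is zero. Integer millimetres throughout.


translate([645, 686, 0]) cylinder(h = 8, r = 217);
translate([645, 686, 8]) cylinder(h = 71, r = 74);
translate([645, 686, 79]) cylinder(h = 8, r = 217);


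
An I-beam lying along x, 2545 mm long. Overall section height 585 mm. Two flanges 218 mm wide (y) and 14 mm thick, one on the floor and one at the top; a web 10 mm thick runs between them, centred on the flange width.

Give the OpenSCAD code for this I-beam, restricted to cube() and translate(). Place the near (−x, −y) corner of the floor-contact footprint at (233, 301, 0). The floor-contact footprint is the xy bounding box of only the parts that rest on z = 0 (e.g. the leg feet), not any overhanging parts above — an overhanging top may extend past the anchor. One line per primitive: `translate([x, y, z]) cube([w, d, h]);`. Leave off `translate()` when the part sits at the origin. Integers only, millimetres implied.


translate([233, 301, 0]) cube([2545, 218, 14]);
translate([233, 405, 14]) cube([2545, 10, 557]);
translate([233, 301, 571]) cube([2545, 218, 14]);


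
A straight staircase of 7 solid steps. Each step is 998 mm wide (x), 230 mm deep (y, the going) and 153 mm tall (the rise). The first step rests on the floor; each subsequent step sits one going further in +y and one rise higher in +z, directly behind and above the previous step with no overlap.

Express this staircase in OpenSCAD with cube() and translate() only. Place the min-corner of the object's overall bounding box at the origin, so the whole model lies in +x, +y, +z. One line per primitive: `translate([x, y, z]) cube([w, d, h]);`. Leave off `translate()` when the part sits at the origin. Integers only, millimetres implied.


cube([998, 230, 153]);
translate([0, 230, 153]) cube([998, 230, 153]);
translate([0, 460, 306]) cube([998, 230, 153]);
translate([0, 690, 459]) cube([998, 230, 153]);
translate([0, 920, 612]) cube([998, 230, 153]);
translate([0, 1150, 765]) cube([998, 230, 153]);
translate([0, 1380, 918]) cube([998, 230, 153]);


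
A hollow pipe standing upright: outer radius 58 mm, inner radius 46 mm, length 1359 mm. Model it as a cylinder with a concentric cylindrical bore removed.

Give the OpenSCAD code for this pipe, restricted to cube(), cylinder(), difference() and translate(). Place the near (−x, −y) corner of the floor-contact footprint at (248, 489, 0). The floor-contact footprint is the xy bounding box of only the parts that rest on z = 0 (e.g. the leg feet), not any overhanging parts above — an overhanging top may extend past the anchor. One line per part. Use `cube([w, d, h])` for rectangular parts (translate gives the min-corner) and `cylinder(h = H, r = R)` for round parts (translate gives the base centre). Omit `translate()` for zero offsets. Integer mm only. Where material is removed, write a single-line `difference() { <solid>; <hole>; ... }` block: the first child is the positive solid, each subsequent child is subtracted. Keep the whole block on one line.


difference() { translate([306, 547, 0]) cylinder(h = 1359, r = 58); translate([306, 547, 0]) cylinder(h = 1359, r = 46); }


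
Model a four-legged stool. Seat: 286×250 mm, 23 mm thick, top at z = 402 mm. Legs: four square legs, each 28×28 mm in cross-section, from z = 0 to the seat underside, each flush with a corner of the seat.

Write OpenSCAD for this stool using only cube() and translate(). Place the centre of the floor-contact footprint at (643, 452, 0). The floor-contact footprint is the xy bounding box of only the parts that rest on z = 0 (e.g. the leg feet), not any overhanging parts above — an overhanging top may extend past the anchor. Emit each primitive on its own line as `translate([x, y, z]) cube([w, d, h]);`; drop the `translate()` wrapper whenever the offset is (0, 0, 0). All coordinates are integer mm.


translate([500, 327, 379]) cube([286, 250, 23]);
translate([500, 327, 0]) cube([28, 28, 379]);
translate([758, 327, 0]) cube([28, 28, 379]);
translate([500, 549, 0]) cube([28, 28, 379]);
translate([758, 549, 0]) cube([28, 28, 379]);


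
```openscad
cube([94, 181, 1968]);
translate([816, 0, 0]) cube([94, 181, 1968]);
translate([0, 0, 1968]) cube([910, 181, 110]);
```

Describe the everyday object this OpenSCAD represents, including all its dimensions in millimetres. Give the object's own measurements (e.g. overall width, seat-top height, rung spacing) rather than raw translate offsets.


A door frame. The clear opening is 722 mm wide and 1968 mm high. Two 94 mm wide jambs, 181 mm deep, stand either side of the opening from the floor to the top of the opening. A 110 mm thick head sits across the top of both jambs, spanning the full outside width of the frame.


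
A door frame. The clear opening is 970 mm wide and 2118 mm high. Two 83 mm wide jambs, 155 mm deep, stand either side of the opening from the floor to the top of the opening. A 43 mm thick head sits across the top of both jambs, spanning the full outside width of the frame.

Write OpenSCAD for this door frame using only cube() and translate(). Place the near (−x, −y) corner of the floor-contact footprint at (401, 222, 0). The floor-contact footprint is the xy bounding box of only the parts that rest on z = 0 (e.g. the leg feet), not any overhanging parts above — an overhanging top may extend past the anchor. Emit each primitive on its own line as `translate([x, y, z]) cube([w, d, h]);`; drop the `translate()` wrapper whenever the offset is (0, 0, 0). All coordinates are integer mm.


translate([401, 222, 0]) cube([83, 155, 2118]);
translate([1454, 222, 0]) cube([83, 155, 2118]);
translate([401, 222, 2118]) cube([1136, 155, 43]);


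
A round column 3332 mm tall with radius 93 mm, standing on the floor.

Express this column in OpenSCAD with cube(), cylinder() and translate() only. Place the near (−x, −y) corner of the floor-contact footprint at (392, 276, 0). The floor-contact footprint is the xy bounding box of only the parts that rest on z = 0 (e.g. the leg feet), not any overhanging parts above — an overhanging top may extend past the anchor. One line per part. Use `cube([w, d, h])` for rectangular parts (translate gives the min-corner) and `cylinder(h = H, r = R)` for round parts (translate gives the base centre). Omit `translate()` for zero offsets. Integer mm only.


translate([485, 369, 0]) cylinder(h = 3332, r = 93);


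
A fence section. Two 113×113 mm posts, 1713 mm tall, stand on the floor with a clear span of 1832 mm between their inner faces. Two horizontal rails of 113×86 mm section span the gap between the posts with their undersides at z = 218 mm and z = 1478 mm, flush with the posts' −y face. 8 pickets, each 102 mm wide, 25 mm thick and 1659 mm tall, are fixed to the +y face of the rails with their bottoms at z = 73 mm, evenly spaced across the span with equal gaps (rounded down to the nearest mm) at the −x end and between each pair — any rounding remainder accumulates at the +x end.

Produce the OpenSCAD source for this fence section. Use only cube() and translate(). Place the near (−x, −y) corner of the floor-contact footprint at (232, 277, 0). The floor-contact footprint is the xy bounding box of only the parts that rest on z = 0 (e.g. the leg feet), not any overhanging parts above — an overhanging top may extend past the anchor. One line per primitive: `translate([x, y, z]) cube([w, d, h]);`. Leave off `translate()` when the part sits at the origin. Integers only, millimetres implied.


translate([232, 277, 0]) cube([113, 113, 1713]);
translate([2177, 277, 0]) cube([113, 113, 1713]);
translate([345, 277, 218]) cube([1832, 113, 86]);
translate([345, 277, 1478]) cube([1832, 113, 86]);
translate([457, 390, 73]) cube([102, 25, 1659]);
translate([671, 390, 73]) cube([102, 25, 1659]);
translate([885, 390, 73]) cube([102, 25, 1659]);
translate([1099, 390, 73]) cube([102, 25, 1659]);
translate([1313, 390, 73]) cube([102, 25, 1659]);
translate([1527, 390, 73]) cube([102, 25, 1659]);
translate([1741, 390, 73]) cube([102, 25, 1659]);
translate([1955, 390, 73]) cube([102, 25, 1659]);


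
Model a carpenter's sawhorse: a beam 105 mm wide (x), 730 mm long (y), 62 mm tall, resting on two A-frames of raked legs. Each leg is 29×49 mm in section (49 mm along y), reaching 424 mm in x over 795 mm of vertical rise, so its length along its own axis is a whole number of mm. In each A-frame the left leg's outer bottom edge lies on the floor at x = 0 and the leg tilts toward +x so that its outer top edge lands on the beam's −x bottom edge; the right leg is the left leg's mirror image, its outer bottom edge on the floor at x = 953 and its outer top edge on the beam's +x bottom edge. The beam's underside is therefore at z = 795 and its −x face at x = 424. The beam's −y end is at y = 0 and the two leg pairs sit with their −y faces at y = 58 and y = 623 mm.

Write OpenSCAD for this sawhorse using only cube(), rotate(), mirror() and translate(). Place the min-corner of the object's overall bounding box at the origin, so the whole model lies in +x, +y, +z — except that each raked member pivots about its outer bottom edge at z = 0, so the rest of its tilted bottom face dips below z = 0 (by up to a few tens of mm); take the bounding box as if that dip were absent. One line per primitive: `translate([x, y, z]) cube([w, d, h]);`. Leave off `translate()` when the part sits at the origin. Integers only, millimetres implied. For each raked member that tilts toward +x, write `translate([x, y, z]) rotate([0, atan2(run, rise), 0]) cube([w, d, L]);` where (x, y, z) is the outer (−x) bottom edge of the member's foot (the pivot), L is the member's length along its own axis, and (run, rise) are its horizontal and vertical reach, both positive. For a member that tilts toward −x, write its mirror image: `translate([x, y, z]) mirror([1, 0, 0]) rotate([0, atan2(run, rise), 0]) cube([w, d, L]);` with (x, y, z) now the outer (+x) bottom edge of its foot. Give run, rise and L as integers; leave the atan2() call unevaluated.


translate([424, 0, 795]) cube([105, 730, 62]);
translate([0, 58, 0]) rotate([0, atan2(424, 795), 0]) cube([29, 49, 901]);
translate([953, 58, 0]) mirror([1, 0, 0]) rotate([0, atan2(424, 795), 0]) cube([29, 49, 901]);
translate([0, 623, 0]) rotate([0, atan2(424, 795), 0]) cube([29, 49, 901]);
translate([953, 623, 0]) mirror([1, 0, 0]) rotate([0, atan2(424, 795), 0]) cube([29, 49, 901]);


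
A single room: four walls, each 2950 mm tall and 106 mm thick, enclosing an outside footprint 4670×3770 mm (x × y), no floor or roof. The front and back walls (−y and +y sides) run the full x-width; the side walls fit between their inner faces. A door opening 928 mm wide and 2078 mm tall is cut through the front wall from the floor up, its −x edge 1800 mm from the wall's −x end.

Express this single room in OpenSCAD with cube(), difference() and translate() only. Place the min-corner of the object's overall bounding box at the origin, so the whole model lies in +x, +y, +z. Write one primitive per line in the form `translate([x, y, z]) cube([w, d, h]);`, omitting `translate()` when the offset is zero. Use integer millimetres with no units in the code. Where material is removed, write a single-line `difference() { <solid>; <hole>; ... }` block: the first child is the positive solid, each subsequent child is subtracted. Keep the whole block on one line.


difference() { cube([4670, 106, 2950]); translate([1800, 0, 0]) cube([928, 106, 2078]); }
translate([0, 3664, 0]) cube([4670, 106, 2950]);
translate([0, 106, 0]) cube([106, 3558, 2950]);
translate([4564, 106, 0]) cube([106, 3558, 2950]);


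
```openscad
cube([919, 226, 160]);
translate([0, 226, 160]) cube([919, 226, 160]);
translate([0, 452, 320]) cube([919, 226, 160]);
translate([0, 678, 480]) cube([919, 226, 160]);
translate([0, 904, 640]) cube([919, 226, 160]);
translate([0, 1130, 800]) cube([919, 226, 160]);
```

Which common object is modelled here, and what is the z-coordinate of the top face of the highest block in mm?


A staircase. The total rise is 960 mm.

6 identical blocks, each offset up and back from the previous — a staircase. Each step is 160 mm tall and there are 6 of them, so the total rise is 6 × 160 = 960 mm.


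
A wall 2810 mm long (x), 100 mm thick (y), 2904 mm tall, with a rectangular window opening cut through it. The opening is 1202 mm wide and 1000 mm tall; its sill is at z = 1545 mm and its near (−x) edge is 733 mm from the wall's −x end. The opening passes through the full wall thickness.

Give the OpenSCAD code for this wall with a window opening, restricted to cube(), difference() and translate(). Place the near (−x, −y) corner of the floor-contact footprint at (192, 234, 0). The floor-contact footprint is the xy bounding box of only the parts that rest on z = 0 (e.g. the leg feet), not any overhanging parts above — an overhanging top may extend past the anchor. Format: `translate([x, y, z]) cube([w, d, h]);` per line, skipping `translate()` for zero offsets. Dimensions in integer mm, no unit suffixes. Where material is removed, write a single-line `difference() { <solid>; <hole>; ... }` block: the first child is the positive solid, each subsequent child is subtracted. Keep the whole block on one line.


difference() { translate([192, 234, 0]) cube([2810, 100, 2904]); translate([925, 234, 1545]) cube([1202, 100, 1000]); }


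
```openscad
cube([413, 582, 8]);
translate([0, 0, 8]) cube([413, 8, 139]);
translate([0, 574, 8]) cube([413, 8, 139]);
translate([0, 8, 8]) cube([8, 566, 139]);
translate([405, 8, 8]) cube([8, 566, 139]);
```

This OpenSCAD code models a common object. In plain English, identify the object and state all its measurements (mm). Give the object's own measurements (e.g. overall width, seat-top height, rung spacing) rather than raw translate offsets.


An open-topped rectangular box: outside dimensions 413×582×147 mm, with a uniform wall and base thickness of 8 mm. The base is a full 413×582 slab on the floor; four walls sit on top of the base. The front and back walls (the −y and +y sides) span the full width; the two side walls fit between them.


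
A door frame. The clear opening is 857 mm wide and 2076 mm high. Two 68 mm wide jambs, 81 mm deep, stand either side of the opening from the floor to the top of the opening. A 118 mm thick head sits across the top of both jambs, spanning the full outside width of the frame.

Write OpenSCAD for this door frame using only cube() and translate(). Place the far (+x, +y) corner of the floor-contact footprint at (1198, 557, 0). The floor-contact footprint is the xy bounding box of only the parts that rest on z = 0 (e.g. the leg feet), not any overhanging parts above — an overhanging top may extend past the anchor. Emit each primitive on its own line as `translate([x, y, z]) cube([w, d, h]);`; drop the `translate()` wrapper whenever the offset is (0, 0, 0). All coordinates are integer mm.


translate([205, 476, 0]) cube([68, 81, 2076]);
translate([1130, 476, 0]) cube([68, 81, 2076]);
translate([205, 476, 2076]) cube([993, 81, 118]);


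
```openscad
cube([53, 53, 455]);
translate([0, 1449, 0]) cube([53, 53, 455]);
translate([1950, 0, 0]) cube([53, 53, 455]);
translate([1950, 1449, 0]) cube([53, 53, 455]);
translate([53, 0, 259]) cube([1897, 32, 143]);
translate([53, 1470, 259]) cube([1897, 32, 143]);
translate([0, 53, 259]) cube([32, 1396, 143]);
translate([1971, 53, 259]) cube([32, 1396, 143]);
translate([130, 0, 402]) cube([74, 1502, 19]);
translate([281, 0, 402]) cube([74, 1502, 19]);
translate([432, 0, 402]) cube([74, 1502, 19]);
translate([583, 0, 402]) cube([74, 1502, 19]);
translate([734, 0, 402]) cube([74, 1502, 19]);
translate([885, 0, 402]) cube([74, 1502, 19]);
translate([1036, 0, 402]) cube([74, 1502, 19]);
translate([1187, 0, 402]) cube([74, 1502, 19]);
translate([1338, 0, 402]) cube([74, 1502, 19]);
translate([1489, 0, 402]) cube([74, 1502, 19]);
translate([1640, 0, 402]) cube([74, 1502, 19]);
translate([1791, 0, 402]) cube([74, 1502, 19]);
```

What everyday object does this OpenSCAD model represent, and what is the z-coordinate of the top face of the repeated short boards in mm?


A bed frame. The slat-top height is 421 mm.

Four posts, four rails, and a row of slats — a bed frame. Slats sit on the rails at z = 259 + 143 = 402; with slat thickness 19, the top is 421 mm.


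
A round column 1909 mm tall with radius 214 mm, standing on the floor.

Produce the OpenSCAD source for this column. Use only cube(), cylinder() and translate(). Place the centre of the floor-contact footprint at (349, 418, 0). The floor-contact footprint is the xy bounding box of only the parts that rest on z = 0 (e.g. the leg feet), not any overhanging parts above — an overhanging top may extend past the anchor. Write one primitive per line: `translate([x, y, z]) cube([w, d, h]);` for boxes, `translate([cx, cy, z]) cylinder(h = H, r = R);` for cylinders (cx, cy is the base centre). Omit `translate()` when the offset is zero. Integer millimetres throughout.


translate([349, 418, 0]) cylinder(h = 1909, r = 214);


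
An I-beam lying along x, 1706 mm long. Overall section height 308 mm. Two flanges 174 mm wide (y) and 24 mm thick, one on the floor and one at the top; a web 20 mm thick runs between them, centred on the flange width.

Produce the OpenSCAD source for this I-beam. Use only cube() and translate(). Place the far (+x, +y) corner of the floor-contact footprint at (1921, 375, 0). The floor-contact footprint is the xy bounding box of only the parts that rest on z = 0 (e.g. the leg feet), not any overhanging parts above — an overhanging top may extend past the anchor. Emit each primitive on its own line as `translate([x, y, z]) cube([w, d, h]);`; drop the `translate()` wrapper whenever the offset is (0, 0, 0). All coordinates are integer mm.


translate([215, 201, 0]) cube([1706, 174, 24]);
translate([215, 278, 24]) cube([1706, 20, 260]);
translate([215, 201, 284]) cube([1706, 174, 24]);


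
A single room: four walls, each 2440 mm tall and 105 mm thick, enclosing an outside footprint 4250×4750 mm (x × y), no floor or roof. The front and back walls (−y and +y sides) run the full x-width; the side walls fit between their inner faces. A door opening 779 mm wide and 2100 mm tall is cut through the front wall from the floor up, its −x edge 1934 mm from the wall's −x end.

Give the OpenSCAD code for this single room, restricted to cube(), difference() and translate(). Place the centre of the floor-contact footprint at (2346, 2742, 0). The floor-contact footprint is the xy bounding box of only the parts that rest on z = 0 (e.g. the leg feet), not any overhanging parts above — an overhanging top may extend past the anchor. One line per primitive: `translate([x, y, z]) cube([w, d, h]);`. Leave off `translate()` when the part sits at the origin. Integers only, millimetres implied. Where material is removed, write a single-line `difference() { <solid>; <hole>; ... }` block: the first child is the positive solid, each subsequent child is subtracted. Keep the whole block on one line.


difference() { translate([221, 367, 0]) cube([4250, 105, 2440]); translate([2155, 367, 0]) cube([779, 105, 2100]); }
translate([221, 5012, 0]) cube([4250, 105, 2440]);
translate([221, 472, 0]) cube([105, 4540, 2440]);
translate([4366, 472, 0]) cube([105, 4540, 2440]);


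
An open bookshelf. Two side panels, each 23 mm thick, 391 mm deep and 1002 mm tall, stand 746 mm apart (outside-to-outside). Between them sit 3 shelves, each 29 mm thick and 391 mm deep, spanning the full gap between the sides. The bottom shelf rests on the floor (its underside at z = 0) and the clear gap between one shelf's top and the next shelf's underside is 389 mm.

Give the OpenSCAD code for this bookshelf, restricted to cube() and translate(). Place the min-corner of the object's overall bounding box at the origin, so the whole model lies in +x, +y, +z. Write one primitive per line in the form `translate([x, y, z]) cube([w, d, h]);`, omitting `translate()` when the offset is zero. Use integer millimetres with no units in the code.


cube([23, 391, 1002]);
translate([723, 0, 0]) cube([23, 391, 1002]);
translate([23, 0, 0]) cube([700, 391, 29]);
translate([23, 0, 418]) cube([700, 391, 29]);
translate([23, 0, 836]) cube([700, 391, 29]);


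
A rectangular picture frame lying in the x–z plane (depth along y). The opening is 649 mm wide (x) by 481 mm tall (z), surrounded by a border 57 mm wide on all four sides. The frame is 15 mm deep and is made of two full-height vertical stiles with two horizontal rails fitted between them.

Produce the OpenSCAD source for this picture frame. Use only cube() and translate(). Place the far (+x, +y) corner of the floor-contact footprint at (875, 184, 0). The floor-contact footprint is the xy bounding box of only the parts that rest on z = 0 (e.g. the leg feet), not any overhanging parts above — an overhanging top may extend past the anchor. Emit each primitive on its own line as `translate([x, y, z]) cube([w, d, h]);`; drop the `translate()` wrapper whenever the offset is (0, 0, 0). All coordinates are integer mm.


translate([112, 169, 0]) cube([57, 15, 595]);
translate([818, 169, 0]) cube([57, 15, 595]);
translate([169, 169, 0]) cube([649, 15, 57]);
translate([169, 169, 538]) cube([649, 15, 57]);


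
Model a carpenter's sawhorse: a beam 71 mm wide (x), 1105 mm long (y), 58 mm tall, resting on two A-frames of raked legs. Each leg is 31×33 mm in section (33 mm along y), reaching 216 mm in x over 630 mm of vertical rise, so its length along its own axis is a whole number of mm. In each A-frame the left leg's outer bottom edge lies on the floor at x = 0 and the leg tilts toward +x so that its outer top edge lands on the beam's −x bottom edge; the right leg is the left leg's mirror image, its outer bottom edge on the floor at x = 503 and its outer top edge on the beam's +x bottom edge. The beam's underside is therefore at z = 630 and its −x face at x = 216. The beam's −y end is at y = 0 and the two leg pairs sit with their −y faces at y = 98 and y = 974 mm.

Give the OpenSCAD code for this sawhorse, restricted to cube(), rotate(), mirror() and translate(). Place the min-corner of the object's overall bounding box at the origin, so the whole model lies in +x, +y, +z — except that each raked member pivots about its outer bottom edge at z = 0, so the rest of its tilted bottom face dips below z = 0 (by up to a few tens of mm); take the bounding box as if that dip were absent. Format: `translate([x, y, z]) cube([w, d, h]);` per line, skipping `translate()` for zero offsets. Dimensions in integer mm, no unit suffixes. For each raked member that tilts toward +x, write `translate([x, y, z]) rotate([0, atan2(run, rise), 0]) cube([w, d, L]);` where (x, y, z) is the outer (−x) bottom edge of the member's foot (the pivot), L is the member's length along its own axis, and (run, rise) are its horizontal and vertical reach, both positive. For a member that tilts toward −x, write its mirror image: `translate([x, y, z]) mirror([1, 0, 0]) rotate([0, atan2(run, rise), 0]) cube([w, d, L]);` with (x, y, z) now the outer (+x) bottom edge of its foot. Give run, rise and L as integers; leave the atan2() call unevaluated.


translate([216, 0, 630]) cube([71, 1105, 58]);
translate([0, 98, 0]) rotate([0, atan2(216, 630), 0]) cube([31, 33, 666]);
translate([503, 98, 0]) mirror([1, 0, 0]) rotate([0, atan2(216, 630), 0]) cube([31, 33, 666]);
translate([0, 974, 0]) rotate([0, atan2(216, 630), 0]) cube([31, 33, 666]);
translate([503, 974, 0]) mirror([1, 0, 0]) rotate([0, atan2(216, 630), 0]) cube([31, 33, 666]);


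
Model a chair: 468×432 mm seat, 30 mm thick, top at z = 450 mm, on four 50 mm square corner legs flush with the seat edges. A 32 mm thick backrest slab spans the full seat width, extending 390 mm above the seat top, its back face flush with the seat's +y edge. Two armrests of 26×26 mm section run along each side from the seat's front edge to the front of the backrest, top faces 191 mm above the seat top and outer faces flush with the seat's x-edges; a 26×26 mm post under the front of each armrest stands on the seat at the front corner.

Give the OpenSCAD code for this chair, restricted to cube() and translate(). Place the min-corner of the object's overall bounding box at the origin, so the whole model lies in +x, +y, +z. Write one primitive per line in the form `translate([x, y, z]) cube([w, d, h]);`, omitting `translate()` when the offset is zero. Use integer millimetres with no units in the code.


translate([0, 0, 420]) cube([468, 432, 30]);
cube([50, 50, 420]);
translate([418, 0, 0]) cube([50, 50, 420]);
translate([0, 382, 0]) cube([50, 50, 420]);
translate([418, 382, 0]) cube([50, 50, 420]);
translate([0, 400, 450]) cube([468, 32, 390]);
translate([0, 0, 615]) cube([26, 400, 26]);
translate([442, 0, 615]) cube([26, 400, 26]);
translate([0, 0, 450]) cube([26, 26, 165]);
translate([442, 0, 450]) cube([26, 26, 165]);


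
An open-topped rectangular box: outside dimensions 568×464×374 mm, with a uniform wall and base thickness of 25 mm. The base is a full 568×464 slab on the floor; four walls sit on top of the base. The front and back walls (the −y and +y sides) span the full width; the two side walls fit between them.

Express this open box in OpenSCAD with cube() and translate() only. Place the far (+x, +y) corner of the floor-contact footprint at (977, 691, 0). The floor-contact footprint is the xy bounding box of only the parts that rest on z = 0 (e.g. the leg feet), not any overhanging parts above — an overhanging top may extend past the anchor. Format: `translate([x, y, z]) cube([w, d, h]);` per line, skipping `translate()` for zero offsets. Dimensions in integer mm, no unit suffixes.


translate([409, 227, 0]) cube([568, 464, 25]);
translate([409, 227, 25]) cube([568, 25, 349]);
translate([409, 666, 25]) cube([568, 25, 349]);
translate([409, 252, 25]) cube([25, 414, 349]);
translate([952, 252, 25]) cube([25, 414, 349]);


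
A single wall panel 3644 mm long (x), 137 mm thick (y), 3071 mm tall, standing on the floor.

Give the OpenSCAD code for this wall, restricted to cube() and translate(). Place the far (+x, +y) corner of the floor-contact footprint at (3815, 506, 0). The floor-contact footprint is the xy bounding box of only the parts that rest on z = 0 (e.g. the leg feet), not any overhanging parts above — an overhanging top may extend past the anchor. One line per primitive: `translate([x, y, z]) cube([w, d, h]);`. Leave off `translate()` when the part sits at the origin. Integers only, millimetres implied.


translate([171, 369, 0]) cube([3644, 137, 3071]);


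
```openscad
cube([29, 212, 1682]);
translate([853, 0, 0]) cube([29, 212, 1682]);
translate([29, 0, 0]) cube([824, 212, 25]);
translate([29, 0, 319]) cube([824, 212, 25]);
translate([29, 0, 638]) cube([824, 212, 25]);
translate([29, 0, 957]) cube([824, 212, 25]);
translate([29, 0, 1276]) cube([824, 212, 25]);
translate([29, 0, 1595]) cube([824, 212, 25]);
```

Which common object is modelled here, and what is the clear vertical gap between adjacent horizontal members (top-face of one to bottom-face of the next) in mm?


A bookshelf. The clear shelf gap is 294 mm.

Two tall side panels with 6 horizontal boards between them — a bookshelf. The first two shelf undersides are at z = 0 and z = 319; with shelf thickness 25, the clear gap is 319 − 0 − 25 = 294 mm.


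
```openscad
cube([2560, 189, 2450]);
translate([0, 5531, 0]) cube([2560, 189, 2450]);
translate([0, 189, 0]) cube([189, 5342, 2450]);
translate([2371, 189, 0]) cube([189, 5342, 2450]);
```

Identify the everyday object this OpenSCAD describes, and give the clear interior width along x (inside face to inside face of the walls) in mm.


A house (or room) frame. The interior width is 2182 mm.

Four 2450 mm walls enclosing a rectangle with no floor or roof — a room or house frame. Outside width is 2560 mm and wall thickness is 189 mm, so the interior width is 2560 − 2 × 189 = 2182 mm.


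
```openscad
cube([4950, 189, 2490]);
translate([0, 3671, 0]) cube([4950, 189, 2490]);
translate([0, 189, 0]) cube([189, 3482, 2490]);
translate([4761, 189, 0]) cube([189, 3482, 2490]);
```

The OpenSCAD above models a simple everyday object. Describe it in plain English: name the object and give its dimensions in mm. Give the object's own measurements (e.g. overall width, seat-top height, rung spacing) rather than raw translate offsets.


The wall frame of a small rectangular building: four walls, each 2490 mm tall and 189 mm thick, enclosing a footprint 4950 mm (x) by 3860 mm (y) outside-to-outside, with no floor or roof. The front and back walls (the −y and +y sides) span the full width; the two side walls fit between them.


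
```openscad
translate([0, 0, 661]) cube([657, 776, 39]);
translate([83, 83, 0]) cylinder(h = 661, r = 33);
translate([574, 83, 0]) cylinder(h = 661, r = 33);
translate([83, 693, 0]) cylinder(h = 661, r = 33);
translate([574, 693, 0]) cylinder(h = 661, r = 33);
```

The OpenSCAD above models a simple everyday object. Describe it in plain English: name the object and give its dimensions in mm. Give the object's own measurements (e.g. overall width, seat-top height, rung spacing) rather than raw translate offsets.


A rectangular dining table. The top is 657×776×39 mm with its upper surface at z = 700 mm. It stands on four round legs of 66 mm diameter, each leg's bounding box inset 50 mm from the nearest pair of top edges, running from the floor to the underside of the top.


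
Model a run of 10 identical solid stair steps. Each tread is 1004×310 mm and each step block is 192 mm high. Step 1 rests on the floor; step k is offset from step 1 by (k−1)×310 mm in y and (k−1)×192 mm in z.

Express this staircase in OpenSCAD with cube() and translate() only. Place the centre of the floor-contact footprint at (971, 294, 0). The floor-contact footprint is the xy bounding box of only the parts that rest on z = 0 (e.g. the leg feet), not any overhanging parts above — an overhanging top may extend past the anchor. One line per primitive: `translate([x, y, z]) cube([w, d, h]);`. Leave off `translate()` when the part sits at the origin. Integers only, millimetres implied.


translate([469, 139, 0]) cube([1004, 310, 192]);
translate([469, 449, 192]) cube([1004, 310, 192]);
translate([469, 759, 384]) cube([1004, 310, 192]);
translate([469, 1069, 576]) cube([1004, 310, 192]);
translate([469, 1379, 768]) cube([1004, 310, 192]);
translate([469, 1689, 960]) cube([1004, 310, 192]);
translate([469, 1999, 1152]) cube([1004, 310, 192]);
translate([469, 2309, 1344]) cube([1004, 310, 192]);
translate([469, 2619, 1536]) cube([1004, 310, 192]);
translate([469, 2929, 1728]) cube([1004, 310, 192]);


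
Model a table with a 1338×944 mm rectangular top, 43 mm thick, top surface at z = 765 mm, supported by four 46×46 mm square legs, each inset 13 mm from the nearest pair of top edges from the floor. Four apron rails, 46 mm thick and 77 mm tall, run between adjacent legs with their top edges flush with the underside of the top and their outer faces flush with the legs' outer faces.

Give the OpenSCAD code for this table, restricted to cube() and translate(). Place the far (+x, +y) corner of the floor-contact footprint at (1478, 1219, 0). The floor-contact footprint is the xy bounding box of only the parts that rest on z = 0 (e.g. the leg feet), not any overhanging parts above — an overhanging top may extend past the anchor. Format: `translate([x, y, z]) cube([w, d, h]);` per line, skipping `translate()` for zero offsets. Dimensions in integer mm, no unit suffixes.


// leg_h = 765 - 43 = 722
// apron z = 722 - 77 = 645
translate([153, 288, 722]) cube([1338, 944, 43]);
translate([166, 301, 0]) cube([46, 46, 722]);
translate([1432, 301, 0]) cube([46, 46, 722]);
translate([166, 1173, 0]) cube([46, 46, 722]);
translate([1432, 1173, 0]) cube([46, 46, 722]);
translate([212, 301, 645]) cube([1220, 46, 77]);
translate([212, 1173, 645]) cube([1220, 46, 77]);
translate([166, 347, 645]) cube([46, 826, 77]);
translate([1432, 347, 645]) cube([46, 826, 77]);


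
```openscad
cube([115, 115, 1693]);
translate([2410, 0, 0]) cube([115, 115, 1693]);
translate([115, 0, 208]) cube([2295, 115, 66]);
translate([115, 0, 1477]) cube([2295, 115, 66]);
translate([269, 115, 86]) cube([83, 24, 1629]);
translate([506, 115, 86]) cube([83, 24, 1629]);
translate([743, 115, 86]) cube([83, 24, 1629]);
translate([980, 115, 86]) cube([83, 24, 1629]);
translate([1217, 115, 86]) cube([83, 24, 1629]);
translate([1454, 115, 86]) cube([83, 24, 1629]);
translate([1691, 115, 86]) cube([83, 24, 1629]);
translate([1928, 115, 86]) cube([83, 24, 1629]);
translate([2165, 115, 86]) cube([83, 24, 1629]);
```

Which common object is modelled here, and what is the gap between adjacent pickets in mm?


A fence section. The picket gap is 154 mm.

Two posts, two rails, 9 pickets — a fence section. Span 2295 mm holds 9 pickets of 83 mm with 10 equal gaps: ⌊(2295 − 9·83) / 10⌋ = 154 mm.


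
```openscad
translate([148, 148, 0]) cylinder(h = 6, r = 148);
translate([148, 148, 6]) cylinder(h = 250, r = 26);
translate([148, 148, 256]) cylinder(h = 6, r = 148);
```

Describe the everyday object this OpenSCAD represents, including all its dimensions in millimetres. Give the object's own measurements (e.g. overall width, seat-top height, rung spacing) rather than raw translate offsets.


A spool: two coaxial disc flanges of radius 148 mm and thickness 6 mm, joined by a core cylinder of radius 26 mm and height 250 mm. The lower flange rests on z = 0 and the three cylinders share a vertical axis.


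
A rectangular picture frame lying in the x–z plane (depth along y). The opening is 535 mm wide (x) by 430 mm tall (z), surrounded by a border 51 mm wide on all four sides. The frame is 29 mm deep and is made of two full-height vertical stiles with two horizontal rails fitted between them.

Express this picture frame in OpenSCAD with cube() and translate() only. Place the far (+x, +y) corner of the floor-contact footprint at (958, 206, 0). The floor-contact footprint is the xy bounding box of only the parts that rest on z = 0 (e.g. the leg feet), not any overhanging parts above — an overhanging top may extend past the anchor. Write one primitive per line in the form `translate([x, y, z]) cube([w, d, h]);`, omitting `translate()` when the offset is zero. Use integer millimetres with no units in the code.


translate([321, 177, 0]) cube([51, 29, 532]);
translate([907, 177, 0]) cube([51, 29, 532]);
translate([372, 177, 0]) cube([535, 29, 51]);
translate([372, 177, 481]) cube([535, 29, 51]);
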